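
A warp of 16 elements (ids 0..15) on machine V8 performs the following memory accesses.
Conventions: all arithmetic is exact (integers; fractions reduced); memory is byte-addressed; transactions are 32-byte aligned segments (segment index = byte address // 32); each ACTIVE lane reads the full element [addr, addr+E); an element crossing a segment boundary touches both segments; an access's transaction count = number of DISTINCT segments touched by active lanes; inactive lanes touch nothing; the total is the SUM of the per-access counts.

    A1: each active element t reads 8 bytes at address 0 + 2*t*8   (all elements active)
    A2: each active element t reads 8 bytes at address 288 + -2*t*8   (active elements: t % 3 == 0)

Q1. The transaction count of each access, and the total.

A1: 8 transactions
A2: 6 transactions

Answer: 8,6; total 14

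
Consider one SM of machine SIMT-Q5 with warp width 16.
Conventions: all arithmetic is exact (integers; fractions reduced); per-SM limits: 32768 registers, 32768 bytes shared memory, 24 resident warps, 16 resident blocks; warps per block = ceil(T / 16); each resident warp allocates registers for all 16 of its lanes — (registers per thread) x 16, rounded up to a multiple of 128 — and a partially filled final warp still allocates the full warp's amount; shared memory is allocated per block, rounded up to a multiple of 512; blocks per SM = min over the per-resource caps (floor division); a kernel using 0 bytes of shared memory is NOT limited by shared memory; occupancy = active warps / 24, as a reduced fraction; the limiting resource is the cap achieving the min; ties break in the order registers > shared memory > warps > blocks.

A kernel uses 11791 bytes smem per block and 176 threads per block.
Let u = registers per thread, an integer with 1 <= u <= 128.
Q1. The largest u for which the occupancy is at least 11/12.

Answer: u = 88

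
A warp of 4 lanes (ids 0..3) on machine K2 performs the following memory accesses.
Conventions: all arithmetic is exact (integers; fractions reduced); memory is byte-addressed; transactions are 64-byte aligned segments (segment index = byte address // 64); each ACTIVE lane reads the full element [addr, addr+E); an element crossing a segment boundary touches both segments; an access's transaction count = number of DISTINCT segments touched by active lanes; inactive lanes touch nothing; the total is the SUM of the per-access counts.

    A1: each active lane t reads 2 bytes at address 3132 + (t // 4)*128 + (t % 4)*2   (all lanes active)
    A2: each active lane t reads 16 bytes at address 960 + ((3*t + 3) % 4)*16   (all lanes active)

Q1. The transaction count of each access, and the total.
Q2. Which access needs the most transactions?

A1: 2 transactions
A2: 1 transaction

Answer: 2,1; total 3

Answer: A1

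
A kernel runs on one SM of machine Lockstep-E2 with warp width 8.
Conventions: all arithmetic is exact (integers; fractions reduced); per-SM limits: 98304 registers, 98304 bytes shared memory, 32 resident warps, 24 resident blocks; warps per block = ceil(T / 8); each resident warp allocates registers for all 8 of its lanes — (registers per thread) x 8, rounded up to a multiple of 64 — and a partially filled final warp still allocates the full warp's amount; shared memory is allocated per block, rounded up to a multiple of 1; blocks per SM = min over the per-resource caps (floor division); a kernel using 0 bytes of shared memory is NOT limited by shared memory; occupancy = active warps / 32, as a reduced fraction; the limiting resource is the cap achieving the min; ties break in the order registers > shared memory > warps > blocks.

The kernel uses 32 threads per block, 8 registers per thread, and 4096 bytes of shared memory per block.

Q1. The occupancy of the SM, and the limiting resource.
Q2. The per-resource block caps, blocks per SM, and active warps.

Answer: occupancy 1, limited by warps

registers: 384 blocks
shared memory: 24 blocks
warps: 8 blocks
blocks: 24 blocks

Answer: 8 blocks, 32 active warps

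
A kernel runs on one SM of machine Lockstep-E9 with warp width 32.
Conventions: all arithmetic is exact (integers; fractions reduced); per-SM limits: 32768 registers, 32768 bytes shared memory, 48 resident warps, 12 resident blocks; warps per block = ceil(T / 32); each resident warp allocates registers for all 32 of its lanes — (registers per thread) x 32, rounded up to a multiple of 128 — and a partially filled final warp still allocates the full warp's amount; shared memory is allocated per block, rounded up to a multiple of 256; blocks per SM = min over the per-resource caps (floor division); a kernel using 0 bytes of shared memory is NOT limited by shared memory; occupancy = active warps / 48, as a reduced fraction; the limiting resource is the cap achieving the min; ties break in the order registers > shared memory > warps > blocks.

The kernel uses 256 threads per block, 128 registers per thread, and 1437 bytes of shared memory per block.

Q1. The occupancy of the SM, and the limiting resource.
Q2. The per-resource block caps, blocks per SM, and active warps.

Answer: occupancy 1/6, limited by registers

registers: 1 block
shared memory: 21 blocks
warps: 6 blocks
blocks: 12 blocks

Answer: 1 block, 8 active warps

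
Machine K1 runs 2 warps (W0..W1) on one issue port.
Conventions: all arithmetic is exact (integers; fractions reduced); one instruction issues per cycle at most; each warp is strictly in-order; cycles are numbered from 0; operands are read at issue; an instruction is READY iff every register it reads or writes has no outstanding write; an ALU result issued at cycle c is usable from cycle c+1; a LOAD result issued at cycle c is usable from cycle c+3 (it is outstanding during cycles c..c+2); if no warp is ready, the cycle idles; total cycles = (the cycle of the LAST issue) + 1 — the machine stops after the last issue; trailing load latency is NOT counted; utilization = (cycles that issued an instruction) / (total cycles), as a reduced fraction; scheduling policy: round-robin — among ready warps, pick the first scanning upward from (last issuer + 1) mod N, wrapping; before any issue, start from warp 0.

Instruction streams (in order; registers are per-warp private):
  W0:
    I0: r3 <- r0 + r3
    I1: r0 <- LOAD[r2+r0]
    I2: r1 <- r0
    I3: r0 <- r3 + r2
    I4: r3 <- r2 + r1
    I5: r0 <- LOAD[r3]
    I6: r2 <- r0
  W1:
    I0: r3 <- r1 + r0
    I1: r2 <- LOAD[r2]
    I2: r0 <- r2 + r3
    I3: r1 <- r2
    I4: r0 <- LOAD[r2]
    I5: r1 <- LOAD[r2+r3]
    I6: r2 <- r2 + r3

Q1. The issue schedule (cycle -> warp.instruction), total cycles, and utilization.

cycle 0: W0.I0
cycle 1: W1.I0
cycle 2: W0.I1
cycle 3: W1.I1
cycle 4: idle
cycle 5: W0.I2
cycle 6: W1.I2
cycle 7: W0.I3
cycle 8: W1.I3
cycle 9: W0.I4
cycle 10: W1.I4
cycle 11: W0.I5
cycle 12: W1.I5
cycle 13: W1.I6
cycle 14: W0.I6

Answer: 15 cycles, utilization 14/15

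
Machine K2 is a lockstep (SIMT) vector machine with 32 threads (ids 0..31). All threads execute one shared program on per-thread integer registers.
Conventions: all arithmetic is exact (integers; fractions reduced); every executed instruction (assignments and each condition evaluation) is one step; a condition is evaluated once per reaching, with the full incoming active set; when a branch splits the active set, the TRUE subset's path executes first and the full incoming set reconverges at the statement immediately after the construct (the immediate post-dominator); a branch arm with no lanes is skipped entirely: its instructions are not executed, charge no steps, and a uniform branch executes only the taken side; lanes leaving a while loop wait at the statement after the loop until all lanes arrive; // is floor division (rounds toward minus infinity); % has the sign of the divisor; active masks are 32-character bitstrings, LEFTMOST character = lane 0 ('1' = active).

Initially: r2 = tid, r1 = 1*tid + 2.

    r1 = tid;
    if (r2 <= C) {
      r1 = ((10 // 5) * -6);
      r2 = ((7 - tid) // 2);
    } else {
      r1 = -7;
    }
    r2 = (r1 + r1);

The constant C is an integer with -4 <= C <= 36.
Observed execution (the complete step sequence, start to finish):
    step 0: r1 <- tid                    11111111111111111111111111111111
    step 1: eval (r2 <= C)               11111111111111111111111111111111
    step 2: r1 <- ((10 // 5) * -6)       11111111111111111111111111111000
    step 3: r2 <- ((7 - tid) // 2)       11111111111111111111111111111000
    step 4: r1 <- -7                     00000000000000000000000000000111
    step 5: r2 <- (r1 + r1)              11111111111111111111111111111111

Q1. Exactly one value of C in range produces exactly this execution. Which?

Answer: C = 28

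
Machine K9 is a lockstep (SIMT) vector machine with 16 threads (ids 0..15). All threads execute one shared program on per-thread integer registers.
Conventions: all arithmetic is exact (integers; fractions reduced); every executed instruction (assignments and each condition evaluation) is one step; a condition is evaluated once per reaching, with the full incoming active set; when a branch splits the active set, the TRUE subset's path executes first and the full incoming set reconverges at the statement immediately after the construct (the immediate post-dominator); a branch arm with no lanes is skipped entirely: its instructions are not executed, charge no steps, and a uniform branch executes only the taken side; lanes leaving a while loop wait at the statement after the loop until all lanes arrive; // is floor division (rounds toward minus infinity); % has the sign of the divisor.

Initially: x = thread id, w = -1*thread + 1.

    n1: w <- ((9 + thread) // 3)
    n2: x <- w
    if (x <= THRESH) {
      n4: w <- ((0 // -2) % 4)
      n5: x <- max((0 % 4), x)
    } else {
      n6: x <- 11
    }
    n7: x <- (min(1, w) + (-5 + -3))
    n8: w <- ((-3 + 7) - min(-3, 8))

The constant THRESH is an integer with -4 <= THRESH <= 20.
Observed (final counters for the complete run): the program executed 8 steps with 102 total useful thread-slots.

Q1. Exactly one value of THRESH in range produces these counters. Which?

Answer: THRESH = 4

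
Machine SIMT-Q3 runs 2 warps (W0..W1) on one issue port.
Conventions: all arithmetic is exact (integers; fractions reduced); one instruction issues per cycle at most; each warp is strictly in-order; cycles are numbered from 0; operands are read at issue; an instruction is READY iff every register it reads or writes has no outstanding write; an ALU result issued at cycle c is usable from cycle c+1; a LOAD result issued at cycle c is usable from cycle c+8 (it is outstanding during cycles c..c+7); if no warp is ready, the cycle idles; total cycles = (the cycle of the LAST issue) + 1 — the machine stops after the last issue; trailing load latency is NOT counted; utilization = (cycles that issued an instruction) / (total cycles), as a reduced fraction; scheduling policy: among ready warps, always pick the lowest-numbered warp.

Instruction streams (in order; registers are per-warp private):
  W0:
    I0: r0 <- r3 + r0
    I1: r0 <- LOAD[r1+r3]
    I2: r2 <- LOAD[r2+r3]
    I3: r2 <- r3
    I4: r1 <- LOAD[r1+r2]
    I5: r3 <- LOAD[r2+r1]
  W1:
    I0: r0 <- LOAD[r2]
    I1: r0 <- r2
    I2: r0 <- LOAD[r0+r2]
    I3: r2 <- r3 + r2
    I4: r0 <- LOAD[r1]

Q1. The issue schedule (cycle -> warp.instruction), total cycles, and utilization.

cycle 0: W0.I0
cycle 1: W0.I1
cycle 2: W0.I2
cycle 3: W1.I0
cycle 4: idle
cycle 5: idle
cycle 6: idle
cycle 7: idle
cycle 8: idle
cycle 9: idle
cycle 10: W0.I3
cycle 11: W0.I4
cycle 12: W1.I1
cycle 13: W1.I2
cycle 14: W1.I3
cycle 15: idle
cycle 16: idle
cycle 17: idle
cycle 18: idle
cycle 19: W0.I5
cycle 20: idle
cycle 21: W1.I4

Answer: 22 cycles, utilization 1/2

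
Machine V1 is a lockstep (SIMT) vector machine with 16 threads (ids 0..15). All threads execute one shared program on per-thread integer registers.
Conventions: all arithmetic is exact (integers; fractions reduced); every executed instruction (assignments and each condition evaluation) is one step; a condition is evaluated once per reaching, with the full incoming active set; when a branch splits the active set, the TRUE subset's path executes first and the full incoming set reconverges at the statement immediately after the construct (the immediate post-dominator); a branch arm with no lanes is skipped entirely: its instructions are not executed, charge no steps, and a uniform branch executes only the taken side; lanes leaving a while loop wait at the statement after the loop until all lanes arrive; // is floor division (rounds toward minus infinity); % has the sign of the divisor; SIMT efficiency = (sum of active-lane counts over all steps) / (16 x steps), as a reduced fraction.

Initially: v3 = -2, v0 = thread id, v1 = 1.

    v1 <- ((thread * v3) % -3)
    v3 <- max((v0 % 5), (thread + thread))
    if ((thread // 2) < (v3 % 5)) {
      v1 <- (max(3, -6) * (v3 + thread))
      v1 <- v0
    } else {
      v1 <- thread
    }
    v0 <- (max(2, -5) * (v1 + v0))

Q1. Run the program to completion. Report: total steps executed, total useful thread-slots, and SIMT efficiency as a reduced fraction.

Answer: 7 steps, 84 useful, 3/4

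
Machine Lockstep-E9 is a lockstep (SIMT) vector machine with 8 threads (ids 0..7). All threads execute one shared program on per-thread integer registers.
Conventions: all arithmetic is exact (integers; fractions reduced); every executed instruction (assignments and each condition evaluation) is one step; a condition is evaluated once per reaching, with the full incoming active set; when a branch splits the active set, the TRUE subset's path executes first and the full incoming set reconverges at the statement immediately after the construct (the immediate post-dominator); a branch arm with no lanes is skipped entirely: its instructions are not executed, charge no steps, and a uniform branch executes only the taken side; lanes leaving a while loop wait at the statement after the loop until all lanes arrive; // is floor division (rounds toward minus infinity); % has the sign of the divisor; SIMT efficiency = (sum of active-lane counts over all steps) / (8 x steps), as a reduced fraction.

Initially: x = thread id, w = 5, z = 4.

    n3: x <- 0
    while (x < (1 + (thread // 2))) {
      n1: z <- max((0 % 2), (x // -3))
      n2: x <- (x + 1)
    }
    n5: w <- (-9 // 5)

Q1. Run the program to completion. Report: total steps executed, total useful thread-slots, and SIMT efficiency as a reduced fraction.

Answer: 15 steps, 84 useful, 7/10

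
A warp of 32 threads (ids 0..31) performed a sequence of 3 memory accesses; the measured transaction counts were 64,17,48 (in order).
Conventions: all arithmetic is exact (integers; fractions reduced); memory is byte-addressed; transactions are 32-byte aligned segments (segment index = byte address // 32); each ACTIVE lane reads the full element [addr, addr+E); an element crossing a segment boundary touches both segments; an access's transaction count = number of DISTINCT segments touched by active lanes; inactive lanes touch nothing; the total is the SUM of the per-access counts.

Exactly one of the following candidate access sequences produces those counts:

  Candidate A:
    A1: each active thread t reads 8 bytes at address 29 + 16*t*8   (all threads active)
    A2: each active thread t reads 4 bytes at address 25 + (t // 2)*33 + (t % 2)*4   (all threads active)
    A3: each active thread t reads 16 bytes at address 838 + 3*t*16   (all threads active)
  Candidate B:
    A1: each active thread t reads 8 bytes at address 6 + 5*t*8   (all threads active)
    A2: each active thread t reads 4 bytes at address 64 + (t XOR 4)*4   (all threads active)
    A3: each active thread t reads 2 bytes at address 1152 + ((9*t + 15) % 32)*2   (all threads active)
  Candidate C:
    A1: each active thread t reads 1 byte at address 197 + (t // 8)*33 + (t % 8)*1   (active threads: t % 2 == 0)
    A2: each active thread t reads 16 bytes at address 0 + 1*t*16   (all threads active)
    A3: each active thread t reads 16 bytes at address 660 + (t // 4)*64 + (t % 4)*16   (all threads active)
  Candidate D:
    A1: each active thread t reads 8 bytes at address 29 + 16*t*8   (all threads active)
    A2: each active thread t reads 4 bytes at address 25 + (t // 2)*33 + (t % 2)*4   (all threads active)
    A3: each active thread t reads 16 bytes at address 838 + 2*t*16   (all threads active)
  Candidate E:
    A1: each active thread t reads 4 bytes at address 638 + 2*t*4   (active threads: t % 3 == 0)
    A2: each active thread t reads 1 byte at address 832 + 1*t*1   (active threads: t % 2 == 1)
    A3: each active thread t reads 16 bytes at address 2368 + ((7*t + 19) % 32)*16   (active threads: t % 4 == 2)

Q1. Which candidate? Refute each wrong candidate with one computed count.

B: A1 gives 40 transactions, not 64
C: A1 gives 4 transactions, not 64
D: A3 gives 32 transactions, not 48
E: A1 gives 9 transactions, not 64
A: all counts match (64,17,48)

Answer: A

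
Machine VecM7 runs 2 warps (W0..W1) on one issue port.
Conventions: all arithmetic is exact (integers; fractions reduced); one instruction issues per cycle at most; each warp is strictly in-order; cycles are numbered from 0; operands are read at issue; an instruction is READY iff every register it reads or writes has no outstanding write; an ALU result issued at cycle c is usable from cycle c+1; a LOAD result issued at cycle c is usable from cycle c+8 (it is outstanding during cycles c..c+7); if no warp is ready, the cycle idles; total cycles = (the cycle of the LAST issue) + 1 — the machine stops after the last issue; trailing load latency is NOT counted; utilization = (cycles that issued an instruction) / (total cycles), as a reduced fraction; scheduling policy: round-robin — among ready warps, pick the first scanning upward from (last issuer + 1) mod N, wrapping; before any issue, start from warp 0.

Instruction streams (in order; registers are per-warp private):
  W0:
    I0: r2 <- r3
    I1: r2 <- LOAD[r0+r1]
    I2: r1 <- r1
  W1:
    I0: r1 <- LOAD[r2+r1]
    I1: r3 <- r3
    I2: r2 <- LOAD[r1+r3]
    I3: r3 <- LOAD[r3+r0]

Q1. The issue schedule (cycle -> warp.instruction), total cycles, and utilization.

cycle 0: W0.I0
cycle 1: W1.I0
cycle 2: W0.I1
cycle 3: W1.I1
cycle 4: W0.I2
cycle 5: idle
cycle 6: idle
cycle 7: idle
cycle 8: idle
cycle 9: W1.I2
cycle 10: W1.I3

Answer: 11 cycles, utilization 7/11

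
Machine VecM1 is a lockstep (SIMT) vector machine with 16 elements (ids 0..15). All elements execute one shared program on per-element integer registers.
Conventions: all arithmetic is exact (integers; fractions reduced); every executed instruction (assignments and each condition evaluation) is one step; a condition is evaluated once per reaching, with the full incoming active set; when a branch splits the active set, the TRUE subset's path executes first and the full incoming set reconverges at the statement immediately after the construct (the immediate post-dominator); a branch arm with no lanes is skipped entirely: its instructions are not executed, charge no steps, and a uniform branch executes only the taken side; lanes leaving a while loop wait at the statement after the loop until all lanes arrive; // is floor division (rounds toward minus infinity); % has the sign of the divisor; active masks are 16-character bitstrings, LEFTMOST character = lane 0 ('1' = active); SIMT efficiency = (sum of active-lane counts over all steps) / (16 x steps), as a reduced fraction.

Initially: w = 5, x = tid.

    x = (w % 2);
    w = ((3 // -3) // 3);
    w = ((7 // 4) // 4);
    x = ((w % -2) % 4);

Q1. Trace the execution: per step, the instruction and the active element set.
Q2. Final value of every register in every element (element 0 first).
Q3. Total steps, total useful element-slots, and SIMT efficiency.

step 0: x <- (w % 2)                 1111111111111111
step 1: w <- ((3 // -3) // 3)        1111111111111111
step 2: w <- ((7 // 4) // 4)         1111111111111111
step 3: x <- ((w % -2) % 4)          1111111111111111

Answer: 4 steps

w: 0,0,0,0,0,0,0,0,0,0,0,0,0,0,0,0
x: 0,0,0,0,0,0,0,0,0,0,0,0,0,0,0,0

steps = 4; useful = 64; efficiency = 64/64 = 1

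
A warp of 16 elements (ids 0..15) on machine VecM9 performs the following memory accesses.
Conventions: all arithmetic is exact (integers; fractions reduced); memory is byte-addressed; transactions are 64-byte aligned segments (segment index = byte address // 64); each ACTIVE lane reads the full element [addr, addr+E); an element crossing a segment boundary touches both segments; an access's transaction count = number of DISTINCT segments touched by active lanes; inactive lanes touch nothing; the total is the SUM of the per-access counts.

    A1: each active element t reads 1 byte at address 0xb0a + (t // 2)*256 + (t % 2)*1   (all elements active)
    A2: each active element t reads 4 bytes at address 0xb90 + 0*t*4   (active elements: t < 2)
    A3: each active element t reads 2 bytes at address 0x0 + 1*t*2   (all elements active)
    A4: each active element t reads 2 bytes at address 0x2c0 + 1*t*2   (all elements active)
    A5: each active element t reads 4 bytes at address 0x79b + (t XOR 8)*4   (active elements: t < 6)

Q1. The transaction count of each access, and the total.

A1: 8 transactions
A2: 1 transaction
A3: 1 transaction
A4: 1 transaction
A5: 2 transactions

Answer: 8,1,1,1,2; total 13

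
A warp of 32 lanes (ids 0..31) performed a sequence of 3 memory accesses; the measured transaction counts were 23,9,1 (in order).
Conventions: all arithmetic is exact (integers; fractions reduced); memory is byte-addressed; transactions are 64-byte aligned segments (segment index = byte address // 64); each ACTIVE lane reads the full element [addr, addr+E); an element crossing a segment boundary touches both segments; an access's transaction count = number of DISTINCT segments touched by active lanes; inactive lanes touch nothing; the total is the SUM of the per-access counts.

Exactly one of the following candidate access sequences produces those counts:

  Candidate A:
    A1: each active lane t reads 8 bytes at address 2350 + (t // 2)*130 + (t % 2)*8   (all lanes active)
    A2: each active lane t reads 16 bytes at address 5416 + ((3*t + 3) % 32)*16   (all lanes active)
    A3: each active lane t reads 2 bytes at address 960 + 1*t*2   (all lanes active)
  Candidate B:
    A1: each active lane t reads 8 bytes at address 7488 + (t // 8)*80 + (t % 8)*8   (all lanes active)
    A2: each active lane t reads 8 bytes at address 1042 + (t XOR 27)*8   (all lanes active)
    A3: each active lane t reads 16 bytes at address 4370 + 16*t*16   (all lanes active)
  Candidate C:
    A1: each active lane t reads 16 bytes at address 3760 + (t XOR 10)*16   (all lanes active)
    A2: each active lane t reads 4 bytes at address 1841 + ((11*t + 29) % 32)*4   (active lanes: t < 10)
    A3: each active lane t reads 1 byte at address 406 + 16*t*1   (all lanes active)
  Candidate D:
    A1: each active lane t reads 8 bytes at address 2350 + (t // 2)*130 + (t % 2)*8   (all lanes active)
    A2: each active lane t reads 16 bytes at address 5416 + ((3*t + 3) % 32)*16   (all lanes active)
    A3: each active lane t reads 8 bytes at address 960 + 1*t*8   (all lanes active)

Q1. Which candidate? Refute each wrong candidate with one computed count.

B: A1 gives 5 transactions, not 23
C: A1 gives 9 transactions, not 23
D: A3 gives 4 transactions, not 1
A: all counts match (23,9,1)

Answer: A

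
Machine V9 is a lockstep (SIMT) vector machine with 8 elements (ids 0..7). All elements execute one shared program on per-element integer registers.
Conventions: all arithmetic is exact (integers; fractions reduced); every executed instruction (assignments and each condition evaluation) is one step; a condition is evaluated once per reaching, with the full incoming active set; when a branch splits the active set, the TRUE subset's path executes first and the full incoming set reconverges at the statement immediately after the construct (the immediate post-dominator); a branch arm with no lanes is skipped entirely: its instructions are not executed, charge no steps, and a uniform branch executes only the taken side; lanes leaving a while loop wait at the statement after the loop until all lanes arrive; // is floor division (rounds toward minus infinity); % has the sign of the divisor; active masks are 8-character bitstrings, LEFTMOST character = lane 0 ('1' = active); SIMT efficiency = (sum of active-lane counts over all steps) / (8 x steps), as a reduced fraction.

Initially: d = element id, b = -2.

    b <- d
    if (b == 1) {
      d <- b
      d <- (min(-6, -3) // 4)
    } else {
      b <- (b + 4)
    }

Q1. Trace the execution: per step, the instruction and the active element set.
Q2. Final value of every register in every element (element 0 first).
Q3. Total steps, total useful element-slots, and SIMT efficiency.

step 0: b <- d                       11111111
step 1: eval (b == 1)                11111111
step 2: d <- b                       01000000
step 3: d <- (min(-6, -3) // 4)      01000000
step 4: b <- (b + 4)                 10111111

Answer: 5 steps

d: 0,-2,2,3,4,5,6,7
b: 4,1,6,7,8,9,10,11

steps = 5; useful = 25; efficiency = 25/40 = 5/8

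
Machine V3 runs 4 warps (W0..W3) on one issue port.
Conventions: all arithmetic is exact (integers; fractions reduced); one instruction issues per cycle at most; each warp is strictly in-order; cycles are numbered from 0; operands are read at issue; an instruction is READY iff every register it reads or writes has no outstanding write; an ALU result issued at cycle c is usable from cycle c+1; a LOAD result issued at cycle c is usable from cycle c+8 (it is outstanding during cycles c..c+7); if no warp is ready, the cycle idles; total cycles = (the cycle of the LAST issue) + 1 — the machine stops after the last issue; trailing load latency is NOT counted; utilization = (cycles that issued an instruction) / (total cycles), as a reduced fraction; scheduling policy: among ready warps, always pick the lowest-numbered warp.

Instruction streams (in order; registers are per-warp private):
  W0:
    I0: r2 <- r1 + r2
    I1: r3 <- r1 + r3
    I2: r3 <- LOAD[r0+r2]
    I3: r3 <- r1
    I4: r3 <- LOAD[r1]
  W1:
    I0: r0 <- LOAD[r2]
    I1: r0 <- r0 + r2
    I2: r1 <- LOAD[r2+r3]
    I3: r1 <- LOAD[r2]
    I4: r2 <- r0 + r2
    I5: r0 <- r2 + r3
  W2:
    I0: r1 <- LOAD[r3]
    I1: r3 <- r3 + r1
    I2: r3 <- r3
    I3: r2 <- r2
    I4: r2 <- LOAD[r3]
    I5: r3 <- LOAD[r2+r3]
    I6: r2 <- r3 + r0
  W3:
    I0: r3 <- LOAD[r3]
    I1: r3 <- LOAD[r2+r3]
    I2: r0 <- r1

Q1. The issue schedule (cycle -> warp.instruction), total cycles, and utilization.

cycle 0: W0.I0
cycle 1: W0.I1
cycle 2: W0.I2
cycle 3: W1.I0
cycle 4: W2.I0
cycle 5: W3.I0
cycle 6: idle
cycle 7: idle
cycle 8: idle
cycle 9: idle
cycle 10: W0.I3
cycle 11: W0.I4
cycle 12: W1.I1
cycle 13: W1.I2
cycle 14: W2.I1
cycle 15: W2.I2
cycle 16: W2.I3
cycle 17: W2.I4
cycle 18: W3.I1
cycle 19: W3.I2
cycle 20: idle
cycle 21: W1.I3
cycle 22: W1.I4
cycle 23: W1.I5
cycle 24: idle
cycle 25: W2.I5
cycle 26: idle
cycle 27: idle
cycle 28: idle
cycle 29: idle
cycle 30: idle
cycle 31: idle
cycle 32: idle
cycle 33: W2.I6

Answer: 34 cycles, utilization 21/34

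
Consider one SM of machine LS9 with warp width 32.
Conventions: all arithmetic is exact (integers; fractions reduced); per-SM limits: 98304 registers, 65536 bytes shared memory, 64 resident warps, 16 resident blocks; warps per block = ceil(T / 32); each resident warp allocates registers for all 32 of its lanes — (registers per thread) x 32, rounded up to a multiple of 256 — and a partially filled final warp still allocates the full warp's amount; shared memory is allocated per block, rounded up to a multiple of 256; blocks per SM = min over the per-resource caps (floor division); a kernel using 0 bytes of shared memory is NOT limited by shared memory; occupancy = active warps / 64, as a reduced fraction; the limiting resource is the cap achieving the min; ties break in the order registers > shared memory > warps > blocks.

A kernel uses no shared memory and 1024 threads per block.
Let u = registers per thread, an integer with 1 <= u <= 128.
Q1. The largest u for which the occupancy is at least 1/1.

Answer: u = 48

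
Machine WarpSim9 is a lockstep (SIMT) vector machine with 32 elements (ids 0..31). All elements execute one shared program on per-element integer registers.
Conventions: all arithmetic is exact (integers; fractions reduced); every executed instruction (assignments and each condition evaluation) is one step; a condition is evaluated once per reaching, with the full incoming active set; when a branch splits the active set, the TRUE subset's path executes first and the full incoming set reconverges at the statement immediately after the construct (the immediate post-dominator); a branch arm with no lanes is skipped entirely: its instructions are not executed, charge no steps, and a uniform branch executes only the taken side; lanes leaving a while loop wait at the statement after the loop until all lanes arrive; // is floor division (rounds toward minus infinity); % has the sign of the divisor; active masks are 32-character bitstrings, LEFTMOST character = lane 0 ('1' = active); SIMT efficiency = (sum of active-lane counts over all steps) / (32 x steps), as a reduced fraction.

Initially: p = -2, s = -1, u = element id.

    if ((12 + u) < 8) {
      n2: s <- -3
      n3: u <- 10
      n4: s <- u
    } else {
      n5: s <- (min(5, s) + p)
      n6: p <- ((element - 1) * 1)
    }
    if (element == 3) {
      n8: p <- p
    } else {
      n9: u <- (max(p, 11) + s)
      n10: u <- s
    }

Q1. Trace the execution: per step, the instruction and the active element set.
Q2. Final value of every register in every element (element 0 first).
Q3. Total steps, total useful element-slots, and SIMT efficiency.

step 0: eval ((12 + u) < 8)          11111111111111111111111111111111
step 1: s <- (min(5, s) + p)         11111111111111111111111111111111
step 2: p <- ((element - 1) * 1)     11111111111111111111111111111111
step 3: eval (element == 3)          11111111111111111111111111111111
step 4: p <- p                       00010000000000000000000000000000
step 5: u <- (max(p, 11) + s)        11101111111111111111111111111111
step 6: u <- s                       11101111111111111111111111111111

Answer: 7 steps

p: -1,0,1,2,3,4,5,6,7,8,9,10,11,12,13,14,15,16,17,18,19,20,21,22,23,24,25,26,27,28,29,30
s: -3,-3,-3,-3,-3,-3,-3,-3,-3,-3,-3,-3,-3,-3,-3,-3,-3,-3,-3,-3,-3,-3,-3,-3,-3,-3,-3,-3,-3,-3,-3,-3
u: -3,-3,-3,3,-3,-3,-3,-3,-3,-3,-3,-3,-3,-3,-3,-3,-3,-3,-3,-3,-3,-3,-3,-3,-3,-3,-3,-3,-3,-3,-3,-3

steps = 7; useful = 191; efficiency = 191/224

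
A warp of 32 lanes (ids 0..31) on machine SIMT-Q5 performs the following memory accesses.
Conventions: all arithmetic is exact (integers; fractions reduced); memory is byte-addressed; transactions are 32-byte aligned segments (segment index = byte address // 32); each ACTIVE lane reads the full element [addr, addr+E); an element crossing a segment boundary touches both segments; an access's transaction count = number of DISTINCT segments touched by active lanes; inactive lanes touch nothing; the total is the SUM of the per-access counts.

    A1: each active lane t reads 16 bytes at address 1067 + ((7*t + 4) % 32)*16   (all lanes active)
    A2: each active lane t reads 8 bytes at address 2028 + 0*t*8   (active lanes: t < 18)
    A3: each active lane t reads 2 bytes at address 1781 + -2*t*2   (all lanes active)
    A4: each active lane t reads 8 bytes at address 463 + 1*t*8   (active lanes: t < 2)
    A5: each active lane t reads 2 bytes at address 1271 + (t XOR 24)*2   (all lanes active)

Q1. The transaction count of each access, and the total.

A1: 17 transactions
A2: 1 transaction
A3: 5 transactions
A4: 1 transaction
A5: 3 transactions

Answer: 17,1,5,1,3; total 27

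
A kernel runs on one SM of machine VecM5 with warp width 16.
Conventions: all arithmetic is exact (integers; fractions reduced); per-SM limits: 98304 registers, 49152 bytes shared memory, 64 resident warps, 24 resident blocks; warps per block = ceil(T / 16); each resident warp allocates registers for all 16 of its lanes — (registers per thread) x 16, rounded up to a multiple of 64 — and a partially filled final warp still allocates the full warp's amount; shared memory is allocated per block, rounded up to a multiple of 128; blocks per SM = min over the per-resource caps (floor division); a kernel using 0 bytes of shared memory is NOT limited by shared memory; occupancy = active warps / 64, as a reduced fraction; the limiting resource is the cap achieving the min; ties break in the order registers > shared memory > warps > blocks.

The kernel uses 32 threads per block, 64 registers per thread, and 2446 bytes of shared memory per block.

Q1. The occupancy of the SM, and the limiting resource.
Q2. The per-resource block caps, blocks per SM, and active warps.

Answer: occupancy 19/32, limited by shared memory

registers: 48 blocks
shared memory: 19 blocks
warps: 32 blocks
blocks: 24 blocks

Answer: 19 blocks, 38 active warps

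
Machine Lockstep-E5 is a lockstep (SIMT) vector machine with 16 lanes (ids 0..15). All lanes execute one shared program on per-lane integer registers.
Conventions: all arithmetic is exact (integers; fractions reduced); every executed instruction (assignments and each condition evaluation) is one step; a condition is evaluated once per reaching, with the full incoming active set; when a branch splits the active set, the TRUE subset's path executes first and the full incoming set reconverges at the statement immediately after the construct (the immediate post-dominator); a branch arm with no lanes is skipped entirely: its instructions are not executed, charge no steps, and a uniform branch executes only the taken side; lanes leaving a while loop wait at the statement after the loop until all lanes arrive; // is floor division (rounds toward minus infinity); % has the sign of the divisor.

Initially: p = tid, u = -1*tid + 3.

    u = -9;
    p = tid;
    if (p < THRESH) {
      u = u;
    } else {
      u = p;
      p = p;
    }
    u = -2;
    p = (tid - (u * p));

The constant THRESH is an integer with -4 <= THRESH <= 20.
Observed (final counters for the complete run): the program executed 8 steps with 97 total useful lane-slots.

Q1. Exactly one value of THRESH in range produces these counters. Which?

Answer: THRESH = 15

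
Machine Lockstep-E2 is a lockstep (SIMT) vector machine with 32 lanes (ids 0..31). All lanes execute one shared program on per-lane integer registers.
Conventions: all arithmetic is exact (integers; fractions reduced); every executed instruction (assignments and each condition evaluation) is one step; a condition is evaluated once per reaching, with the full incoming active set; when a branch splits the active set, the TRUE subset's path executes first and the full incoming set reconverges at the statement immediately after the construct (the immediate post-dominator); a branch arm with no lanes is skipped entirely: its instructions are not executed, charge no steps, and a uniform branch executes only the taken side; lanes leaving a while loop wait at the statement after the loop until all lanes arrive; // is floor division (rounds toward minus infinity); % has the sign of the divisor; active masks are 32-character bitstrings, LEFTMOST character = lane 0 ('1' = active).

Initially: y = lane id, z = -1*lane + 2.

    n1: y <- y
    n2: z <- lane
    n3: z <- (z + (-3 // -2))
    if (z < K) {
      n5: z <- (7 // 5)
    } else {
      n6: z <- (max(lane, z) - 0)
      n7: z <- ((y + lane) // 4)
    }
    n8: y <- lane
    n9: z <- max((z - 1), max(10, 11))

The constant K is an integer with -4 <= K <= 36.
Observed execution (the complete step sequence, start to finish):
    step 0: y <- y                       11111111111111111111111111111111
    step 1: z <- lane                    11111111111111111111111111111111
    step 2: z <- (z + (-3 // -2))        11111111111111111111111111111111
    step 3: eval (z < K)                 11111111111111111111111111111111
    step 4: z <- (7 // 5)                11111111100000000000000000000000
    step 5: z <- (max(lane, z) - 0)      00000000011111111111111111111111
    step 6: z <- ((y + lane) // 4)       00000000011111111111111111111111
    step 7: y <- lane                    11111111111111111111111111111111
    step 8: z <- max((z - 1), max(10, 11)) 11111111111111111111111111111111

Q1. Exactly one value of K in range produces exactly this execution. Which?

Answer: K = 10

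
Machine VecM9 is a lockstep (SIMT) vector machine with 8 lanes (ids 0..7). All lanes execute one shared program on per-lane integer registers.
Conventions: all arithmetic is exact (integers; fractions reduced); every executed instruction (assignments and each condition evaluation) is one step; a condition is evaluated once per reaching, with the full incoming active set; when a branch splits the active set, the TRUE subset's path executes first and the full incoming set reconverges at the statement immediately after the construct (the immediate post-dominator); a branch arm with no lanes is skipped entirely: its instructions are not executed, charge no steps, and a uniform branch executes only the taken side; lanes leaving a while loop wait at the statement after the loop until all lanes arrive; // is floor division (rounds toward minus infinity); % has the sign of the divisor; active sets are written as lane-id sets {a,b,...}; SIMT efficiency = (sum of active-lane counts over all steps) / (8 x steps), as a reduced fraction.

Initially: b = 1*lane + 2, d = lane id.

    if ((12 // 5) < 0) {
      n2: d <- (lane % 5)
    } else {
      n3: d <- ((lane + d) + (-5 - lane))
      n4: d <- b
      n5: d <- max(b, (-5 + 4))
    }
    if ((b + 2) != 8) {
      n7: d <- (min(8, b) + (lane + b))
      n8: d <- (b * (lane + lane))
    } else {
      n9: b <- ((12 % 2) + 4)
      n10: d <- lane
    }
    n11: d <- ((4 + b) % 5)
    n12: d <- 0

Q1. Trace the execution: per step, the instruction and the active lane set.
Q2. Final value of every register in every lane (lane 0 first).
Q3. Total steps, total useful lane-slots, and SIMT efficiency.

step 0: eval ((12 // 5) < 0)         {0,1,2,3,4,5,6,7}
step 1: d <- ((lane + d) + (-5 - lane)) {0,1,2,3,4,5,6,7}
step 2: d <- b                       {0,1,2,3,4,5,6,7}
step 3: d <- max(b, (-5 + 4))        {0,1,2,3,4,5,6,7}
step 4: eval ((b + 2) != 8)          {0,1,2,3,4,5,6,7}
step 5: d <- (min(8, b) + (lane + b)) {0,1,2,3,5,6,7}
step 6: d <- (b * (lane + lane))     {0,1,2,3,5,6,7}
step 7: b <- ((12 % 2) + 4)          {4}
step 8: d <- lane                    {4}
step 9: d <- ((4 + b) % 5)           {0,1,2,3,4,5,6,7}
step 10: d <- 0                       {0,1,2,3,4,5,6,7}

Answer: 11 steps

b: 2,3,4,5,4,7,8,9
d: 0,0,0,0,0,0,0,0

steps = 11; useful = 72; efficiency = 72/88 = 9/11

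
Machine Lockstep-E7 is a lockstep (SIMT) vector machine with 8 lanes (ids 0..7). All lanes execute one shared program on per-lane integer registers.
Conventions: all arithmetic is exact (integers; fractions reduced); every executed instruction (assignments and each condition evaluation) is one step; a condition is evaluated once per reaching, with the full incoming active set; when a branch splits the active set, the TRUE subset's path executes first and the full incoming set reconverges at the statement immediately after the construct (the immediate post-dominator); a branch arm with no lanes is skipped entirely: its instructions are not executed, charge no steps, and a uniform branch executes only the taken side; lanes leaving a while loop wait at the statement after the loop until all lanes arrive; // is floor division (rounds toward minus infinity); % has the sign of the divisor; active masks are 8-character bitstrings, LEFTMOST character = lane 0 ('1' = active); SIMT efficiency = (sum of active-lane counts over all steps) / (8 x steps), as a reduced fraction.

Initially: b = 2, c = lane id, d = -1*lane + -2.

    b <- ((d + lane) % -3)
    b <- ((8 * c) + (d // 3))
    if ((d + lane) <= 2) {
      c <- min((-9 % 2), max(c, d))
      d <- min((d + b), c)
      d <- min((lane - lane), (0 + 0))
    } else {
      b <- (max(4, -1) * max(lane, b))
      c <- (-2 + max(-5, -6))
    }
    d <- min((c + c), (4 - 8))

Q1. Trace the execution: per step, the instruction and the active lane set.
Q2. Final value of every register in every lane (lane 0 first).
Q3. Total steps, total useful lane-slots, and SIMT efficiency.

step 0: b <- ((d + lane) % -3)       11111111
step 1: b <- ((8 * c) + (d // 3))    11111111
step 2: eval ((d + lane) <= 2)       11111111
step 3: c <- min((-9 % 2), max(c, d)) 11111111
step 4: d <- min((d + b), c)         11111111
step 5: d <- min((lane - lane), (0 + 0)) 11111111
step 6: d <- min((c + c), (4 - 8))   11111111

Answer: 7 steps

b: -1,7,14,22,30,37,45,53
c: 0,1,1,1,1,1,1,1
d: -4,-4,-4,-4,-4,-4,-4,-4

steps = 7; useful = 56; efficiency = 56/56 = 1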